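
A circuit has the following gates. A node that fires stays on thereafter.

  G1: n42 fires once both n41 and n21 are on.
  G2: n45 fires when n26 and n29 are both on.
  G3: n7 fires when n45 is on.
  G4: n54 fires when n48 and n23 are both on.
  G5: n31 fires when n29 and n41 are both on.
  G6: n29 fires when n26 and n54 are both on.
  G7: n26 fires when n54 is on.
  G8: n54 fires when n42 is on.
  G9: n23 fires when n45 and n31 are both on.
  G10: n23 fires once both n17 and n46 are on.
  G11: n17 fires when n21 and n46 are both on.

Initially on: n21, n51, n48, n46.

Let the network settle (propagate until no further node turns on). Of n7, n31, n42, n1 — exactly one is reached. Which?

n21 and n46 are on, so n17 fires (G11).
n17 and n46 are on, so n23 fires (G10).
G4: n48 and n23 on → n54 on.
n54 is on, so n26 fires (G7).
n26 and n54 are on, so n29 fires (G6).
n26 and n29 are on, so n45 fires (G2).
G3: n45 on → n7 on.
n31 would need n29 and n41 (G5), but n41 never turns on. n42 would need n41 and n21 (G1), but n41 never turns on. No rule produces n1, and it is not given.

n7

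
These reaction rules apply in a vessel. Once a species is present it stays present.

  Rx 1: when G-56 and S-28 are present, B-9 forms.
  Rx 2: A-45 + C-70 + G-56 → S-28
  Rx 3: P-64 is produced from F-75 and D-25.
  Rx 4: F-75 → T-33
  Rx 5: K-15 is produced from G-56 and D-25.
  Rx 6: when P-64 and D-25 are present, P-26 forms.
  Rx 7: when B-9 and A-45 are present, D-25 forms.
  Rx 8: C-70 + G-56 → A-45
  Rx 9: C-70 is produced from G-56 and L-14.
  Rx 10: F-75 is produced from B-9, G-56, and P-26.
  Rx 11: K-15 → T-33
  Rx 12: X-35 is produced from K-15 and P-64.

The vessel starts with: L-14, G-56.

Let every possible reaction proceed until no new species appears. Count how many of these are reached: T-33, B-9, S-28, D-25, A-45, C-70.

6

G-56 and L-14 present → C-70 forms (Rx 9).
C-70 and G-56 present → A-45 forms (Rx 8).
A-45, C-70, and G-56 present → S-28 forms (Rx 2).
G-56 and S-28 present → B-9 forms (Rx 1).
B-9 and A-45 present → D-25 forms (Rx 7).
G-56 and D-25 present → K-15 forms (Rx 5).
K-15 present → T-33 forms (Rx 11).
T-33: reached.
B-9: reached.
S-28: reached.
D-25: reached.
A-45: reached.
C-70: reached.
All 6 are reached.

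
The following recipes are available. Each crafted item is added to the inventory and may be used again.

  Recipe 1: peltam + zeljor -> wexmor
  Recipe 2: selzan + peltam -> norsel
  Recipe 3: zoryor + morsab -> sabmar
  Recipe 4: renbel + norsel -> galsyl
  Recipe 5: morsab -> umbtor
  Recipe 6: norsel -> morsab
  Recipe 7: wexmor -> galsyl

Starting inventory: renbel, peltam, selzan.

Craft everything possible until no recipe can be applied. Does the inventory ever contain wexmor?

wexmor would need peltam and zeljor (Recipe 1), but zeljor is never obtained.

No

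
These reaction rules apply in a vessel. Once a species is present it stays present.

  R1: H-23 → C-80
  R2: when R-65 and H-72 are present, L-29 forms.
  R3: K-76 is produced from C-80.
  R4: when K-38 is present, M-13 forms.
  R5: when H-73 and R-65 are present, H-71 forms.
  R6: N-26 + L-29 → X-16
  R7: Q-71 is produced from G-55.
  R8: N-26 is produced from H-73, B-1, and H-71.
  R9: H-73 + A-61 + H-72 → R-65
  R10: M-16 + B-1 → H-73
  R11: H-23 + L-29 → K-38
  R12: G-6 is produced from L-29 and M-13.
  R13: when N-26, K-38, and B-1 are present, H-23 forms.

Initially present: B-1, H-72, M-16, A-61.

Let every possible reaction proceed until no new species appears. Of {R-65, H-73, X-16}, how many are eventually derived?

M-16 and B-1 present → H-73 forms (R10).
H-73, A-61, and H-72 present → R-65 forms (R9).
R-65 and H-72 present → L-29 forms (R2).
H-73 and R-65 present → H-71 forms (R5).
H-73, B-1, and H-71 present → N-26 forms (R8).
N-26 and L-29 present → X-16 forms (R6).
R-65: reached.
H-73: reached.
X-16: reached.
All 3 are reached.

3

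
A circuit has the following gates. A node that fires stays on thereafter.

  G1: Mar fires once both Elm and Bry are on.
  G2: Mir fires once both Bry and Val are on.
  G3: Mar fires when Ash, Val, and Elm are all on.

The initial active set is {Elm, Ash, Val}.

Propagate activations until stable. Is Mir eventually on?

No

Mir would need Bry and Val (G2), but Bry never turns on.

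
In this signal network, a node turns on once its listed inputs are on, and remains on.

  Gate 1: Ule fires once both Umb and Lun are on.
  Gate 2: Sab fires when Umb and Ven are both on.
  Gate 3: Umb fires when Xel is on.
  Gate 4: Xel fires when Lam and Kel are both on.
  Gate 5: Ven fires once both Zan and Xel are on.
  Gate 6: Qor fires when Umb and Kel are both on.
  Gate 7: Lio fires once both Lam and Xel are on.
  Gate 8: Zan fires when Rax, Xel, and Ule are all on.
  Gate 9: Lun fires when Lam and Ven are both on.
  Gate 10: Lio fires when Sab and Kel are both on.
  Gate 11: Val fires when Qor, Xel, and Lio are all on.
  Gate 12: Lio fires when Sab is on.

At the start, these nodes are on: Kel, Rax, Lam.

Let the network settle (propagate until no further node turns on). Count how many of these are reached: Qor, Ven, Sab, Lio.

2

Lam and Kel are on, so Xel fires (Gate 4).
Gate 7: Lam and Xel on → Lio on.
Xel is on, so Umb fires (Gate 3).
Umb and Kel are on, so Qor fires (Gate 6).
Qor: reached.
Ven would need Zan and Xel (Gate 5), but Zan never turns on.
Sab would need Umb and Ven (Gate 2), but Ven never turns on.
Lio: reached.
Reached: Qor and Lio — 2 of the 4.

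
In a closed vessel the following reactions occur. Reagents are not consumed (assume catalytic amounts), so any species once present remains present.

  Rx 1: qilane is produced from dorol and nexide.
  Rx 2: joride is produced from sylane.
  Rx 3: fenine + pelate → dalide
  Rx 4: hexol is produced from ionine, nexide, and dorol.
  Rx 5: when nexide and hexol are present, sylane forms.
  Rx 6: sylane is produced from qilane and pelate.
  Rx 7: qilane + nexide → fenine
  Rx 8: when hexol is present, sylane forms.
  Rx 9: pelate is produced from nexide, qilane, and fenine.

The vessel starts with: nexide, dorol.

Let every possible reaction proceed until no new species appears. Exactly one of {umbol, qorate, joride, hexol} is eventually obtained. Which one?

dorol and nexide present → qilane forms (Rx 1).
qilane and nexide present → fenine forms (Rx 7).
nexide, qilane, and fenine present → pelate forms (Rx 9).
qilane and pelate present → sylane forms (Rx 6).
sylane present → joride forms (Rx 2).
No rule produces qorate, and it is not given. No rule produces umbol, and it is not given. hexol would need ionine, nexide, and dorol (Rx 4), but ionine never forms.

joride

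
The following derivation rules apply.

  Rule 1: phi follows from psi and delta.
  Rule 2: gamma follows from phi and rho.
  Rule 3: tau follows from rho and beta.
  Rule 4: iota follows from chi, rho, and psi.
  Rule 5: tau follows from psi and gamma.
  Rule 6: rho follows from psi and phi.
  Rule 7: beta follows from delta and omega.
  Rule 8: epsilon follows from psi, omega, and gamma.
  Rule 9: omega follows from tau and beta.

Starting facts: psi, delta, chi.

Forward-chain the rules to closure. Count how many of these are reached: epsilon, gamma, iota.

2

psi and delta hold, so phi follows (Rule 1).
psi and phi hold, so rho follows (Rule 6).
From chi, rho, and psi, Rule 4 gives iota.
From phi and rho, Rule 2 gives gamma.
epsilon would need psi, omega, and gamma (Rule 8), but omega is never established.
gamma: reached.
iota: reached.
Reached: gamma and iota — 2 of the 3.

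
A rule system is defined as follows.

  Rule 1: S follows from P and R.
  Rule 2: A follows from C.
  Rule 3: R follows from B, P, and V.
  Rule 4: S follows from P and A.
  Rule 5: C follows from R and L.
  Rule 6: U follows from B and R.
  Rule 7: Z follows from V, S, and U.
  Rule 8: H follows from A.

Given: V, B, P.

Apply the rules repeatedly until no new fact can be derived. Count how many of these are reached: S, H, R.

From B, P, and V, Rule 3 gives R.
From P and R, Rule 1 gives S.
S: reached.
H would need A (Rule 8), but A is never established.
R: reached.
Reached: S and R — 2 of the 3.

2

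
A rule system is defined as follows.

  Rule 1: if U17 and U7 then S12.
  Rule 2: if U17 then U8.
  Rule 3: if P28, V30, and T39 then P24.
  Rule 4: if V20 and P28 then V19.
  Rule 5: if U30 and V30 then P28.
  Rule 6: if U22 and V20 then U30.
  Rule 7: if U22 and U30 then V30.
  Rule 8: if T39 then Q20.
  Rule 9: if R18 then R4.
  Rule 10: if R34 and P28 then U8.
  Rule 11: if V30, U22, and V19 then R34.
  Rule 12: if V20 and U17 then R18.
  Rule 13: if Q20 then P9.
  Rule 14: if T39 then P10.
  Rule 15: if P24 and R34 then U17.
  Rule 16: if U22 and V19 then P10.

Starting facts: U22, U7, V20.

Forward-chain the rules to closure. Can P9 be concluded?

P9 would need Q20 (Rule 13), but Q20 is never established.

No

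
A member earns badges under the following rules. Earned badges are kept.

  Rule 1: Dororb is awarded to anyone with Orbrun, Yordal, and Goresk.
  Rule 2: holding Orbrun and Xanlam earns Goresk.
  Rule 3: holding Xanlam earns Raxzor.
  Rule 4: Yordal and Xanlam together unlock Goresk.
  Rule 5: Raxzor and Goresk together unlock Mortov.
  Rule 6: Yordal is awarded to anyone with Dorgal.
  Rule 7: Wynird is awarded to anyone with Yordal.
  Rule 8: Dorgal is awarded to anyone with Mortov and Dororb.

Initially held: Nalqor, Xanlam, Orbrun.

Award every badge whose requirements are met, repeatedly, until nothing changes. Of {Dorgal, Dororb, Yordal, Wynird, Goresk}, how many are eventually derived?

1

With Orbrun and Xanlam, Goresk is earned (Rule 2).
Dorgal would need Mortov and Dororb (Rule 8), but Dororb is never earned.
Dororb would need Orbrun, Yordal, and Goresk (Rule 1), but Yordal is never earned.
Yordal would need Dorgal (Rule 6), but Dorgal is never earned.
Wynird would need Yordal (Rule 7), but Yordal is never earned.
Goresk: reached.
Reached: Goresk — 1 of the 5.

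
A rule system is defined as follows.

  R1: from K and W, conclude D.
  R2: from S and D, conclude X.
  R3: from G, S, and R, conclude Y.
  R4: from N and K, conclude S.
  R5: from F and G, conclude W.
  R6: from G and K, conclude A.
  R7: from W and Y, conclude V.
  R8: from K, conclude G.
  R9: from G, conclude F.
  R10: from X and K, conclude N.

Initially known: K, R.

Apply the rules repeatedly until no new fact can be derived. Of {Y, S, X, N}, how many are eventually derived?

Y would need G, S, and R (R3), but S is never established.
S would need N and K (R4), but N is never established.
X would need S and D (R2), but S is never established.
N would need X and K (R10), but X is never established.
None of the 4 are reached.

0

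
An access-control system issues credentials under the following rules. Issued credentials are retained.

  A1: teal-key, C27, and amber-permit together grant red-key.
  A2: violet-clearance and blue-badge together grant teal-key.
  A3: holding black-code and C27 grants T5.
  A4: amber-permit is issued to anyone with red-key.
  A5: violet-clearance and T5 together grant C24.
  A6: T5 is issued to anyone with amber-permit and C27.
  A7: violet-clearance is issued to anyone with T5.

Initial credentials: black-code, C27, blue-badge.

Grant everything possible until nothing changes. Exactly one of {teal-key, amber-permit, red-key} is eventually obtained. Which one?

teal-key

Holding black-code and C27 grants T5 (A3).
Holding T5 grants violet-clearance (A7).
Holding violet-clearance and blue-badge grants teal-key (A2).
amber-permit would need red-key (A4), but red-key is never granted. red-key would need teal-key, C27, and amber-permit (A1), but amber-permit is never granted.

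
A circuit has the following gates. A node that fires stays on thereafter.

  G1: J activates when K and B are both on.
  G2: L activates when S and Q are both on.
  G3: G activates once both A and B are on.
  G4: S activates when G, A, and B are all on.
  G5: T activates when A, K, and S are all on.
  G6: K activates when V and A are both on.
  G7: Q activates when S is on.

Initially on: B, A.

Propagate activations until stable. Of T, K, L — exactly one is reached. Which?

A and B are on, so G activates (G3).
G4: G, A, and B on → S on.
S is on, so Q activates (G7).
S and Q are on, so L activates (G2).
K would need V and A (G6), but V never turns on. T would need A, K, and S (G5), but K never turns on.

L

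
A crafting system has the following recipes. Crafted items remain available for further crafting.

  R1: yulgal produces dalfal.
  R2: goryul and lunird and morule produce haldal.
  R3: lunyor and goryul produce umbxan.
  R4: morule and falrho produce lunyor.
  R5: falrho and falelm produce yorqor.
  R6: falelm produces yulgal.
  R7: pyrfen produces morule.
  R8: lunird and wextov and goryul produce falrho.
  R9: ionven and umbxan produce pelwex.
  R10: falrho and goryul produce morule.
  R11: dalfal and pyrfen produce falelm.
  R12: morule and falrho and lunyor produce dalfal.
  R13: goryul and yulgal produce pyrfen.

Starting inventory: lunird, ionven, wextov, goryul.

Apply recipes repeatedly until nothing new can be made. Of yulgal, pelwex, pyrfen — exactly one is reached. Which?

Using R8, lunird, wextov, and goryul make falrho.
Using R10, falrho and goryul make morule.
Using R4, morule and falrho make lunyor.
lunyor and goryul → umbxan (R3).
ionven and umbxan → pelwex (R9).
pyrfen would need goryul and yulgal (R13), but yulgal is never obtained. yulgal would need falelm (R6), but falelm is never obtained.

pelwex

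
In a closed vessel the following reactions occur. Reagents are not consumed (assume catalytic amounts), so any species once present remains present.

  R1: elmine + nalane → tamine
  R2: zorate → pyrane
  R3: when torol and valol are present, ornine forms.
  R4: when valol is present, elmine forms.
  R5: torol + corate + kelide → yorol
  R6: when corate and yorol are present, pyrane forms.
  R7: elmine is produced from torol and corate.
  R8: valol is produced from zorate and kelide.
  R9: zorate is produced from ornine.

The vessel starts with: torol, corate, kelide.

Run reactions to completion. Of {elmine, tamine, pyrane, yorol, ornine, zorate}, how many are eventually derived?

3

torol, corate, and kelide present → yorol forms (R5).
torol and corate present → elmine forms (R7).
corate and yorol present → pyrane forms (R6).
elmine: reached.
tamine would need elmine and nalane (R1), but nalane never forms.
pyrane: reached.
yorol: reached.
ornine would need torol and valol (R3), but valol never forms.
zorate would need ornine (R9), but ornine never forms.
Reached: elmine, pyrane, and yorol — 3 of the 6.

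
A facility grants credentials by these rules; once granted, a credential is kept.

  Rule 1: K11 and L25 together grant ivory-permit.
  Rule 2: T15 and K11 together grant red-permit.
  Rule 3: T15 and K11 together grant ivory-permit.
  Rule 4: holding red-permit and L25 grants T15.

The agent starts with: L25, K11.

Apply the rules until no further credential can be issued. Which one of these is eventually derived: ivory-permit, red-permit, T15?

Holding K11 and L25 grants ivory-permit (Rule 1).
T15 would need red-permit and L25 (Rule 4), but red-permit is never granted. red-permit would need T15 and K11 (Rule 2), but T15 is never granted.

ivory-permit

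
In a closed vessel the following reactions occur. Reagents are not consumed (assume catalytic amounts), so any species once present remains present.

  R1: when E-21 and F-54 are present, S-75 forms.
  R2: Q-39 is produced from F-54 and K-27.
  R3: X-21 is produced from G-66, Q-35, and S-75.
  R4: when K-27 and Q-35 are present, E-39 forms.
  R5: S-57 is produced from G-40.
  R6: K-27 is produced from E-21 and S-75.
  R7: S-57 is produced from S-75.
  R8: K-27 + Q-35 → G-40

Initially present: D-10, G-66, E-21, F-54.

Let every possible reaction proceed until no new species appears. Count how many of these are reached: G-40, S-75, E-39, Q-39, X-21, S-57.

3

E-21 and F-54 present → S-75 forms (R1).
S-75 present → S-57 forms (R7).
E-21 and S-75 present → K-27 forms (R6).
F-54 and K-27 present → Q-39 forms (R2).
G-40 would need K-27 and Q-35 (R8), but Q-35 never forms.
S-75: reached.
E-39 would need K-27 and Q-35 (R4), but Q-35 never forms.
Q-39: reached.
X-21 would need G-66, Q-35, and S-75 (R3), but Q-35 never forms.
S-57: reached.
Reached: S-75, Q-39, and S-57 — 3 of the 6.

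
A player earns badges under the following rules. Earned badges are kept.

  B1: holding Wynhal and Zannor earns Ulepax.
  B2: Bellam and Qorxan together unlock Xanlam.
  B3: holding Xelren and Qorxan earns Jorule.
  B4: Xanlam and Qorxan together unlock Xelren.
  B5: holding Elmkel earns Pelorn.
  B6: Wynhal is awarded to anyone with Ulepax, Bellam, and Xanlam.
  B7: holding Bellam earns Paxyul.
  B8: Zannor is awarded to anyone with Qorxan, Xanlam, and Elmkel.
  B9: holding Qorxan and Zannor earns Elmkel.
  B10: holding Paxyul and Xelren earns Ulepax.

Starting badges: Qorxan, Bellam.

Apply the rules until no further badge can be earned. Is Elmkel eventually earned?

Elmkel would need Qorxan and Zannor (B9), but Zannor is never earned.

No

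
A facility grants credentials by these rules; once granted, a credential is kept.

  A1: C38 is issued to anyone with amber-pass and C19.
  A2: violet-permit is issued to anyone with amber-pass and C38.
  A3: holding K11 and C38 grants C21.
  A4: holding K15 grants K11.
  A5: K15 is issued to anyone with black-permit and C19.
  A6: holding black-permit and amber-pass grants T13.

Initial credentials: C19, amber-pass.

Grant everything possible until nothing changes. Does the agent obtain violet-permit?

Yes

Holding amber-pass and C19 grants C38 (A1).
Holding amber-pass and C38 grants violet-permit (A2).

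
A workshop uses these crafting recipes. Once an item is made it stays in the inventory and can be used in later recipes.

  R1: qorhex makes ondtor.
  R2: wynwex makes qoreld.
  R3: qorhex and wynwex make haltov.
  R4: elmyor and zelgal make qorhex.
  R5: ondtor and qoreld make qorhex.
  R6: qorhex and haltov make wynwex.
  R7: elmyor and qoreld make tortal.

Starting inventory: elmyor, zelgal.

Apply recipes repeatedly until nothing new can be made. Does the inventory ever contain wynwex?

No

wynwex would need qorhex and haltov (R6), but haltov is never obtained.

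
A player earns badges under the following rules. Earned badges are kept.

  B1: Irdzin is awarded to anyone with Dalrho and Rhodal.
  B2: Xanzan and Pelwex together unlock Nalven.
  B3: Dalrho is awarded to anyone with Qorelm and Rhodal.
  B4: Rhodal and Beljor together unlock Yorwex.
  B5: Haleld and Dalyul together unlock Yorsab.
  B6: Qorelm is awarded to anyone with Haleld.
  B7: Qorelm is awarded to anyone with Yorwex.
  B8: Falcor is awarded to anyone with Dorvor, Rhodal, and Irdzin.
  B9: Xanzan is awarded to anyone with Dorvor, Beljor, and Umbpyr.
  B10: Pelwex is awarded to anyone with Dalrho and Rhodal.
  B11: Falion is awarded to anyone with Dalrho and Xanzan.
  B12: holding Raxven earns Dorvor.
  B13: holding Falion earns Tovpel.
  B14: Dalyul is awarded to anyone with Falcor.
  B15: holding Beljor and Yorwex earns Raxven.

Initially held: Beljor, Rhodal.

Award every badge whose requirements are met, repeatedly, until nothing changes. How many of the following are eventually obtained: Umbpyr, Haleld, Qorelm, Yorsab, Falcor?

With Rhodal and Beljor, Yorwex is earned (B4).
With Beljor and Yorwex, Raxven is earned (B15).
With Yorwex, Qorelm is earned (B7).
With Raxven, Dorvor is earned (B12).
With Qorelm and Rhodal, Dalrho is earned (B3).
With Dalrho and Rhodal, Irdzin is earned (B1).
With Dorvor, Rhodal, and Irdzin, Falcor is earned (B8).
No rule produces Umbpyr, and it is not given.
No rule produces Haleld, and it is not given.
Qorelm: reached.
Yorsab would need Haleld and Dalyul (B5), but Haleld is never earned.
Falcor: reached.
Reached: Qorelm and Falcor — 2 of the 5.

2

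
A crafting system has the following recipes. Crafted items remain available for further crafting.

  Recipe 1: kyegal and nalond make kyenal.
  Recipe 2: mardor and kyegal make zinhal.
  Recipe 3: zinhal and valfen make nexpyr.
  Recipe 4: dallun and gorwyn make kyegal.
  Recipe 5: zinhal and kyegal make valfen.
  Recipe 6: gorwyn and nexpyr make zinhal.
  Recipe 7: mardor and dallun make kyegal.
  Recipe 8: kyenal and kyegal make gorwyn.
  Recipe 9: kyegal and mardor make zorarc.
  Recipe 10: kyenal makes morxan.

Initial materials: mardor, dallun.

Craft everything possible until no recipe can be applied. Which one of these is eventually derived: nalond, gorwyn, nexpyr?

nexpyr

Using Recipe 7, mardor and dallun make kyegal.
Using Recipe 2, mardor and kyegal make zinhal.
zinhal and kyegal → valfen (Recipe 5).
zinhal and valfen → nexpyr (Recipe 3).
No rule produces nalond, and it is not given. gorwyn would need kyenal and kyegal (Recipe 8), but kyenal is never obtained.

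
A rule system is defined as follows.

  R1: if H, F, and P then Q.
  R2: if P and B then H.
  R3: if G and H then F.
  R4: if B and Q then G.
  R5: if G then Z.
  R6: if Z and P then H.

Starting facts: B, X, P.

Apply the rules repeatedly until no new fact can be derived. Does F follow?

F would need G and H (R3), but G is never established.

No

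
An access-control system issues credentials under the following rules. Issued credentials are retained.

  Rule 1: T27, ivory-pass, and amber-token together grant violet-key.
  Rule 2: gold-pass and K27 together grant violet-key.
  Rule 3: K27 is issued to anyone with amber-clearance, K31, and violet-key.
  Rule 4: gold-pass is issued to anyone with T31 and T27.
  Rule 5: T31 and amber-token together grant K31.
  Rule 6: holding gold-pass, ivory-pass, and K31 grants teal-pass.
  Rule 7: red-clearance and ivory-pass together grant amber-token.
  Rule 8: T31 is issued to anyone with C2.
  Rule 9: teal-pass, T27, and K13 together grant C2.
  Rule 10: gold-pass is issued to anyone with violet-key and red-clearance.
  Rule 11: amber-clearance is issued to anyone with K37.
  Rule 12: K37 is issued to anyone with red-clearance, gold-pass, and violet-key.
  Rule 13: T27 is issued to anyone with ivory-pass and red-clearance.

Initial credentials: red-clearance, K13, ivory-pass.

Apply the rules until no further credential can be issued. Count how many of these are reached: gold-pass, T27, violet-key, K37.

4

Holding ivory-pass and red-clearance grants T27 (Rule 13).
Holding red-clearance and ivory-pass grants amber-token (Rule 7).
Holding T27, ivory-pass, and amber-token grants violet-key (Rule 1).
Holding violet-key and red-clearance grants gold-pass (Rule 10).
Holding red-clearance, gold-pass, and violet-key grants K37 (Rule 12).
gold-pass: reached.
T27: reached.
violet-key: reached.
K37: reached.
All 4 are reached.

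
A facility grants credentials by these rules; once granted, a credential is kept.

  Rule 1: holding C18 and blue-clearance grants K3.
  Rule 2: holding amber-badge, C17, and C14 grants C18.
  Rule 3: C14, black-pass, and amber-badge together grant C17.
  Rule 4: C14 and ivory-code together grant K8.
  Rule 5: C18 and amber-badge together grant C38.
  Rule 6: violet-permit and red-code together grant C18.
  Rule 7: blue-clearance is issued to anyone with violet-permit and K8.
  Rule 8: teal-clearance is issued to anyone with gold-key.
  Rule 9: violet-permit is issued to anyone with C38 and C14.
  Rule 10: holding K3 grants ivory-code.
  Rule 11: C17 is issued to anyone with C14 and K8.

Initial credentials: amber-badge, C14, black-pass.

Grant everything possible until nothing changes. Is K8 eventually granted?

K8 would need C14 and ivory-code (Rule 4), but ivory-code is never granted.

No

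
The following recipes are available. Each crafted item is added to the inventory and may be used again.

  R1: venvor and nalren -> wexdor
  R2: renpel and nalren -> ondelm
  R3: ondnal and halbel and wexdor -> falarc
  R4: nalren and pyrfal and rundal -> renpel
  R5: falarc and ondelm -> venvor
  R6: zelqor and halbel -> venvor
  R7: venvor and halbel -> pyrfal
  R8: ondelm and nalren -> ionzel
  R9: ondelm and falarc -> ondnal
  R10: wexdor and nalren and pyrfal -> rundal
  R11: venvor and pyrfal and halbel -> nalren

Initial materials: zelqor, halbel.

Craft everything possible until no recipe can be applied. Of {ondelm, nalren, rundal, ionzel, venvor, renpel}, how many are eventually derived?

Using R6, zelqor and halbel make venvor.
venvor and halbel -> pyrfal (R7).
venvor and pyrfal and halbel -> nalren (R11).
Using R1, venvor and nalren make wexdor.
Using R10, wexdor, nalren, and pyrfal make rundal.
Using R4, nalren, pyrfal, and rundal make renpel.
Using R2, renpel and nalren make ondelm.
Using R8, ondelm and nalren make ionzel.
ondelm: reached.
nalren: reached.
rundal: reached.
ionzel: reached.
venvor: reached.
renpel: reached.
All 6 are reached.

6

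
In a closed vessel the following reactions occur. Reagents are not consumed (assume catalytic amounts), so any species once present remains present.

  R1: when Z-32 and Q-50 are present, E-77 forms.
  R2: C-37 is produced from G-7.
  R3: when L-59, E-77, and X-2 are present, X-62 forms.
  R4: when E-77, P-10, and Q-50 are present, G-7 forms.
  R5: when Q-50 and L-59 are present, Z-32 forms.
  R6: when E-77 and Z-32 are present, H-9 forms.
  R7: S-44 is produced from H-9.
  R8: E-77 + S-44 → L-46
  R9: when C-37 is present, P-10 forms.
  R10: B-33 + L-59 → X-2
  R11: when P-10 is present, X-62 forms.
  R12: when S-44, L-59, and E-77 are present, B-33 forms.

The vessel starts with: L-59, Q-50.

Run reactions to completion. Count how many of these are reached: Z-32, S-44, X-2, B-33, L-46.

Q-50 and L-59 present → Z-32 forms (R5).
Z-32 and Q-50 present → E-77 forms (R1).
E-77 and Z-32 present → H-9 forms (R6).
H-9 present → S-44 forms (R7).
S-44, L-59, and E-77 present → B-33 forms (R12).
E-77 and S-44 present → L-46 forms (R8).
B-33 and L-59 present → X-2 forms (R10).
Z-32: reached.
S-44: reached.
X-2: reached.
B-33: reached.
L-46: reached.
All 5 are reached.

5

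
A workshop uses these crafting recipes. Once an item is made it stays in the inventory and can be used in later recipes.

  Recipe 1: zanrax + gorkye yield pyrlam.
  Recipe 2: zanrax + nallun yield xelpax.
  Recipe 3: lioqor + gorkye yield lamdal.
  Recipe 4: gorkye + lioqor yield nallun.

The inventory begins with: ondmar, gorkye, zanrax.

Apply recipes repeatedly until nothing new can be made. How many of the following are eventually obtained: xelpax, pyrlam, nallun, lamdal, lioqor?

1

zanrax + gorkye → pyrlam (Recipe 1).
xelpax would need zanrax and nallun (Recipe 2), but nallun is never obtained.
pyrlam: reached.
nallun would need gorkye and lioqor (Recipe 4), but lioqor is never obtained.
lamdal would need lioqor and gorkye (Recipe 3), but lioqor is never obtained.
No rule produces lioqor, and it is not given.
Reached: pyrlam — 1 of the 5.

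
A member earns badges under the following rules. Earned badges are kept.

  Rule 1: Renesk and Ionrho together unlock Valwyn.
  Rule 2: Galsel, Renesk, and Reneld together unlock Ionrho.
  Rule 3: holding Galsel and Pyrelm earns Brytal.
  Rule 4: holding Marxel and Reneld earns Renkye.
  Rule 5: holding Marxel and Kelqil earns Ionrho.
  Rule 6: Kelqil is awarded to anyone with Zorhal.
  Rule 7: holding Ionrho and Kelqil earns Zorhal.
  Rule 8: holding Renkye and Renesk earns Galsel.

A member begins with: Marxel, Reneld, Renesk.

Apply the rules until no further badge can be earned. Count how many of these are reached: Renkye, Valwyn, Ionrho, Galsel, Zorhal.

4

With Marxel and Reneld, Renkye is earned (Rule 4).
With Renkye and Renesk, Galsel is earned (Rule 8).
With Galsel, Renesk, and Reneld, Ionrho is earned (Rule 2).
With Renesk and Ionrho, Valwyn is earned (Rule 1).
Renkye: reached.
Valwyn: reached.
Ionrho: reached.
Galsel: reached.
Zorhal would need Ionrho and Kelqil (Rule 7), but Kelqil is never earned.
Reached: Renkye, Valwyn, Ionrho, and Galsel — 4 of the 5.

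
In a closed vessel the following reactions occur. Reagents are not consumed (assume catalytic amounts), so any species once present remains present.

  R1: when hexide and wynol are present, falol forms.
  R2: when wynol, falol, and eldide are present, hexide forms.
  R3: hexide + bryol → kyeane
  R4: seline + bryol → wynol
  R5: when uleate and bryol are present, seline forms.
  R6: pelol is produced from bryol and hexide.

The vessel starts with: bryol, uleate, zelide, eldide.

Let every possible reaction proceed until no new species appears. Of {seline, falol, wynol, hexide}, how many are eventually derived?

2

uleate and bryol present → seline forms (R5).
seline and bryol present → wynol forms (R4).
seline: reached.
falol would need hexide and wynol (R1), but hexide never forms.
wynol: reached.
hexide would need wynol, falol, and eldide (R2), but falol never forms.
Reached: seline and wynol — 2 of the 4.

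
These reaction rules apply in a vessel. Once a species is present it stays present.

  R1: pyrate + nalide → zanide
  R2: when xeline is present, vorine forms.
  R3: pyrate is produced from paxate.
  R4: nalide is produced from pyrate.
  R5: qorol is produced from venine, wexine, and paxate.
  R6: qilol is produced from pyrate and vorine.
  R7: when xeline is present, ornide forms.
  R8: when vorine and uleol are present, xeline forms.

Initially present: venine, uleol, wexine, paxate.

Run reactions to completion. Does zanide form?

Yes

paxate present → pyrate forms (R3).
pyrate present → nalide forms (R4).
pyrate and nalide present → zanide forms (R1).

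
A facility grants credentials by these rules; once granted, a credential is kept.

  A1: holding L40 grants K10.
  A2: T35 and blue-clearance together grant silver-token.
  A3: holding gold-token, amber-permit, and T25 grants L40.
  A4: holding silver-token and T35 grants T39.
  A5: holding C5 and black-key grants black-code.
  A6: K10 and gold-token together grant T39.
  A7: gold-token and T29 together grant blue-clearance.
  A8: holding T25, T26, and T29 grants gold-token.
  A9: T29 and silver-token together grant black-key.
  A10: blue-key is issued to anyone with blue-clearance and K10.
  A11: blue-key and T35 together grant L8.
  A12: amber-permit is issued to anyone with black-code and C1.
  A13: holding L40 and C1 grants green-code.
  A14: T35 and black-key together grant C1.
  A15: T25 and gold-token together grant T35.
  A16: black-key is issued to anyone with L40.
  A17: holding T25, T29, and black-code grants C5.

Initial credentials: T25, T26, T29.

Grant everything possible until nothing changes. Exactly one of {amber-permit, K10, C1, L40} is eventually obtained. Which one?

Holding T25, T26, and T29 grants gold-token (A8).
Holding T25 and gold-token grants T35 (A15).
Holding gold-token and T29 grants blue-clearance (A7).
Holding T35 and blue-clearance grants silver-token (A2).
Holding T29 and silver-token grants black-key (A9).
Holding T35 and black-key grants C1 (A14).
K10 would need L40 (A1), but L40 is never granted. amber-permit would need black-code and C1 (A12), but black-code is never granted. L40 would need gold-token, amber-permit, and T25 (A3), but amber-permit is never granted.

C1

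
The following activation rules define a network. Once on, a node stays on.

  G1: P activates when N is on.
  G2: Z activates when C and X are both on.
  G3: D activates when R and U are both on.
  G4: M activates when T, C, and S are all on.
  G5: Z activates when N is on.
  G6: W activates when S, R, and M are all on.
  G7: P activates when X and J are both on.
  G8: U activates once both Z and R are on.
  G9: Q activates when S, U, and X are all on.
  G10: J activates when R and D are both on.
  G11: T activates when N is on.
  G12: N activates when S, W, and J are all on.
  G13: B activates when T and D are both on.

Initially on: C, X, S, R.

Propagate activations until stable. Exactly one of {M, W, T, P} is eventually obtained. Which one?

P

G2: C and X on → Z on.
Z and R are on, so U activates (G8).
R and U are on, so D activates (G3).
R and D are on, so J activates (G10).
G7: X and J on → P on.
W would need S, R, and M (G6), but M never turns on. M would need T, C, and S (G4), but T never turns on. T would need N (G11), but N never turns on.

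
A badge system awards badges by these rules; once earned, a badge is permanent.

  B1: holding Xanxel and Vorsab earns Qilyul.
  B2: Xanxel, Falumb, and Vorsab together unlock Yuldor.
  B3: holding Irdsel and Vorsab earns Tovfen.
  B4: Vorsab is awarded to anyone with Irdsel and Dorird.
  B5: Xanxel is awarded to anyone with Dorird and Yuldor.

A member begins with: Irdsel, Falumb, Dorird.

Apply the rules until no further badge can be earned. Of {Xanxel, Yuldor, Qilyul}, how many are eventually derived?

0

Xanxel would need Dorird and Yuldor (B5), but Yuldor is never earned.
Yuldor would need Xanxel, Falumb, and Vorsab (B2), but Xanxel is never earned.
Qilyul would need Xanxel and Vorsab (B1), but Xanxel is never earned.
None of the 3 are reached.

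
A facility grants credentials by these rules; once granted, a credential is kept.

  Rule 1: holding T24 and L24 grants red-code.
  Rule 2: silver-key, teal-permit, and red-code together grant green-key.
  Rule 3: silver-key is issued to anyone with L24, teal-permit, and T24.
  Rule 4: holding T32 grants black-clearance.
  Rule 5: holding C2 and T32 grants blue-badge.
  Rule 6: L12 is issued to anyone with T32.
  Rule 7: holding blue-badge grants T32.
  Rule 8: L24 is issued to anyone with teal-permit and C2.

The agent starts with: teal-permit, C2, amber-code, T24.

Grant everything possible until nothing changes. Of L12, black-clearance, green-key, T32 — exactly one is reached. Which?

green-key

Holding teal-permit and C2 grants L24 (Rule 8).
Holding T24 and L24 grants red-code (Rule 1).
Holding L24, teal-permit, and T24 grants silver-key (Rule 3).
Holding silver-key, teal-permit, and red-code grants green-key (Rule 2).
T32 would need blue-badge (Rule 7), but blue-badge is never granted. L12 would need T32 (Rule 6), but T32 is never granted. black-clearance would need T32 (Rule 4), but T32 is never granted.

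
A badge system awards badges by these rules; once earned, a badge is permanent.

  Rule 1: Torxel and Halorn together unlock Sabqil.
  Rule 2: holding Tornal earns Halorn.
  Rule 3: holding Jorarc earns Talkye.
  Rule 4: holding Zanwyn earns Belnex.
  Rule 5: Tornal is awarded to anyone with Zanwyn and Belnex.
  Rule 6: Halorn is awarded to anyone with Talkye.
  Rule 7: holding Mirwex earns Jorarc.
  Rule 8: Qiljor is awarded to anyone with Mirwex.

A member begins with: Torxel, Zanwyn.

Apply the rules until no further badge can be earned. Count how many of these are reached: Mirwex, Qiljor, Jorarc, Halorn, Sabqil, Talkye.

With Zanwyn, Belnex is earned (Rule 4).
With Zanwyn and Belnex, Tornal is earned (Rule 5).
With Tornal, Halorn is earned (Rule 2).
With Torxel and Halorn, Sabqil is earned (Rule 1).
No rule produces Mirwex, and it is not given.
Qiljor would need Mirwex (Rule 8), but Mirwex is never earned.
Jorarc would need Mirwex (Rule 7), but Mirwex is never earned.
Halorn: reached.
Sabqil: reached.
Talkye would need Jorarc (Rule 3), but Jorarc is never earned.
Reached: Halorn and Sabqil — 2 of the 6.

2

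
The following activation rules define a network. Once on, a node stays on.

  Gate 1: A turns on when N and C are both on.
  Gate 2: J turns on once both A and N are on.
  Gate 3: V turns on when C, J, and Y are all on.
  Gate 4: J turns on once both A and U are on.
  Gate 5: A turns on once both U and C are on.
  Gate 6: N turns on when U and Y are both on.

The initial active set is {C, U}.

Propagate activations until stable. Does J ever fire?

Gate 5: U and C on → A on.
A and U are on, so J turns on (Gate 4).

Yes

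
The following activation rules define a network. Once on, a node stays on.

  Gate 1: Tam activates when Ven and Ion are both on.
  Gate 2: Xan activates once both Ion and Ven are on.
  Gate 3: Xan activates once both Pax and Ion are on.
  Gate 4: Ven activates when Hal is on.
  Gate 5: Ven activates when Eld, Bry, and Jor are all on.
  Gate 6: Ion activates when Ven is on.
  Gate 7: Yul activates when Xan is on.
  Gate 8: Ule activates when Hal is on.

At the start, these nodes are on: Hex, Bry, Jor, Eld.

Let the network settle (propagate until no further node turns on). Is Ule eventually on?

No

Ule would need Hal (Gate 8), but Hal never turns on.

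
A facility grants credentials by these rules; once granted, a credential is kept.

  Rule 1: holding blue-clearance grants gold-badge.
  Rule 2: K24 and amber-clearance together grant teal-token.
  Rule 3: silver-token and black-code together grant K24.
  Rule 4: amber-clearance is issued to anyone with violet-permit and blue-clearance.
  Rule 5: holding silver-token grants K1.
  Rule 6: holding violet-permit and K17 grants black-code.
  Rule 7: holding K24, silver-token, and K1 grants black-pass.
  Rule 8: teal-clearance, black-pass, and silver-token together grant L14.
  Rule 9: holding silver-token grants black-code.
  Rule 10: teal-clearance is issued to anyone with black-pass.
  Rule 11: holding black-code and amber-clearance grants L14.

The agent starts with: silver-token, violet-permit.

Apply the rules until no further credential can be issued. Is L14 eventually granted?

Holding silver-token grants K1 (Rule 5).
Holding silver-token grants black-code (Rule 9).
Holding silver-token and black-code grants K24 (Rule 3).
Holding K24, silver-token, and K1 grants black-pass (Rule 7).
Holding black-pass grants teal-clearance (Rule 10).
Holding teal-clearance, black-pass, and silver-token grants L14 (Rule 8).

Yes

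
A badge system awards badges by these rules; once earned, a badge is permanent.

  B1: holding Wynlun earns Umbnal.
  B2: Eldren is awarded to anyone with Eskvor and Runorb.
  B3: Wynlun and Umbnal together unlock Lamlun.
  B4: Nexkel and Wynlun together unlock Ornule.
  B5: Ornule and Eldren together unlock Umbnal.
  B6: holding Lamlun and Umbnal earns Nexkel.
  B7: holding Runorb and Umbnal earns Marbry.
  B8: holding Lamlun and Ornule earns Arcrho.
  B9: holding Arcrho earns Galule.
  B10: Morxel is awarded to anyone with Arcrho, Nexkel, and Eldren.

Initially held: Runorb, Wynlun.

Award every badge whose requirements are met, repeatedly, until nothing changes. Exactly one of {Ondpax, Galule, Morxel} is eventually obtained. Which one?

Galule

With Wynlun, Umbnal is earned (B1).
With Wynlun and Umbnal, Lamlun is earned (B3).
With Lamlun and Umbnal, Nexkel is earned (B6).
With Nexkel and Wynlun, Ornule is earned (B4).
With Lamlun and Ornule, Arcrho is earned (B8).
With Arcrho, Galule is earned (B9).
Morxel would need Arcrho, Nexkel, and Eldren (B10), but Eldren is never earned. No rule produces Ondpax, and it is not given.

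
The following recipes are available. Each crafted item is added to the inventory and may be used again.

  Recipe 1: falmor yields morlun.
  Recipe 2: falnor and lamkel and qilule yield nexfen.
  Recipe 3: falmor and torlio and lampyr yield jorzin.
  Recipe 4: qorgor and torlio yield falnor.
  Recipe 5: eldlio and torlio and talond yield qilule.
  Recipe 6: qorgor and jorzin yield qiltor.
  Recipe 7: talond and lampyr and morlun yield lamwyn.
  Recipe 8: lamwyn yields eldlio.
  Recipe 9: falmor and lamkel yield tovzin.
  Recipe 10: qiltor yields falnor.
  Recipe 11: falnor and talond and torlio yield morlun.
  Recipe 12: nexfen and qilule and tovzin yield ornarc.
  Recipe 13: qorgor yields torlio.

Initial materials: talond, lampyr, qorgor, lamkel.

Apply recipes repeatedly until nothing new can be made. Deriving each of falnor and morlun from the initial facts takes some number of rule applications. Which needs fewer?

falnor: qorgor → torlio (Recipe 13). qorgor and torlio → falnor (Recipe 4). [2 rule applications]
morlun: Using Recipe 13, qorgor makes torlio. Using Recipe 4, qorgor and torlio make falnor. falnor and talond and torlio → morlun (Recipe 11). [3 rule applications]
falnor needs fewer.

falnor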